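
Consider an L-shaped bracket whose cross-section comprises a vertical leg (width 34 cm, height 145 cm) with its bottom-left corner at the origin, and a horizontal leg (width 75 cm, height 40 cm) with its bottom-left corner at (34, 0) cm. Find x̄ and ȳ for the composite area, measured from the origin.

x̄ = 37.62 cm, ȳ = 52.64 cm

Part | A | x̄ᵢ | ȳᵢ | A·x̄ᵢ | A·ȳᵢ
vertical leg | 4930.00 | 17.00 | 72.50 | 83810.00 | 357425.00
horizontal leg | 3000.00 | 71.50 | 20.00 | 214500.00 | 60000.00
Σ | 7930.00 |  |  | 298310.00 | 417425.00
x̄ = 298310.00 / 7930.00 = 37.62 cm
ȳ = 417425.00 / 7930.00 = 52.64 cm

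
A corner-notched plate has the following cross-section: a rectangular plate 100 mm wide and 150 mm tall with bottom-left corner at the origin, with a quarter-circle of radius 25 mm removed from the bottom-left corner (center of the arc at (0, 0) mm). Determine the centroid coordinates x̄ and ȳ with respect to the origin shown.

x̄ = 51.33 mm, ȳ = 77.18 mm

plate: A = 100 × 150 = 15000.00, centroid at (50.00, 75.00).
removed quarter-circle: A = −¼π·25² = -490.87, centroid at (10.61, 10.61).
ΣA = 14509.13 mm², ΣAx̄ = 744791.67 mm³, ΣAȳ = 1119791.67 mm³.
x̄ = 744791.67/14509.13 = 51.33 mm; ȳ = 1119791.67/14509.13 = 77.18 mm.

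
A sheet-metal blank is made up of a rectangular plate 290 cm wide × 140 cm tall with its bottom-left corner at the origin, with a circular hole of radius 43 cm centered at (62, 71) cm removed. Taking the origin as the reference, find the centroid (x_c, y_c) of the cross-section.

Part | A | x̄ᵢ | ȳᵢ | A·x̄ᵢ | A·ȳᵢ
plate | 40600.00 | 145.00 | 70.00 | 5887000.00 | 2842000.00
hole | -5808.80 | 62.00 | 71.00 | -360145.90 | -412425.14
Σ | 34791.20 |  |  | 5526854.10 | 2429574.86
x_c = 5526854.10 / 34791.20 = 158.86 cm
y_c = 2429574.86 / 34791.20 = 69.83 cm

x_c = 158.86 cm, y_c = 69.83 cm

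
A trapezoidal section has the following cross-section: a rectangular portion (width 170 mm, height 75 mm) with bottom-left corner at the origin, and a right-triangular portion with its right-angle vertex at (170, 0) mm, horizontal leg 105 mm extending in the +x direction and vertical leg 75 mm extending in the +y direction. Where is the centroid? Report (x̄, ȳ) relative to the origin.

Part | A | x̄ᵢ | ȳᵢ | A·x̄ᵢ | A·ȳᵢ
rectangular portion | 12750.00 | 85.00 | 37.50 | 1083750.00 | 478125.00
triangular portion | 3937.50 | 205.00 | 25.00 | 807187.50 | 98437.50
Σ | 16687.50 |  |  | 1890937.50 | 576562.50
x̄ = 1890937.50 / 16687.50 = 113.31 mm
ȳ = 576562.50 / 16687.50 = 34.55 mm

x̄ = 113.31 mm, ȳ = 34.55 mm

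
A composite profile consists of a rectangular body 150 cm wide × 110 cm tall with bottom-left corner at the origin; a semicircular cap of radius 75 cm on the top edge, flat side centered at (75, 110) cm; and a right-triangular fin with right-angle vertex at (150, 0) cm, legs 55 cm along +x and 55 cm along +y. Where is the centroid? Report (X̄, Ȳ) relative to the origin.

rectangular body: A = 150 × 110 = 16500.00, centroid at (75.00, 55.00).
semicircular top: A = ½π·75² = 8835.73, centroid at (75.00, 141.83).
triangular fin: A = ½·55·55 = 1512.50, centroid at (168.33, 18.33).
ΣA = 26848.23 cm²
ΣAX̄ = (16500.00)(75.00) + (8835.73)(75.00) + (1512.50)(168.33) = 2154783.87 cm³
ΣAȲ = (16500.00)(55.00) + (8835.73)(141.83) + (1512.50)(18.33) = 2188409.39 cm³
X̄ = 2154783.87 / 26848.23 = 80.26 cm
Ȳ = 2188409.39 / 26848.23 = 81.51 cm

X̄ = 80.26 cm, Ȳ = 81.51 cm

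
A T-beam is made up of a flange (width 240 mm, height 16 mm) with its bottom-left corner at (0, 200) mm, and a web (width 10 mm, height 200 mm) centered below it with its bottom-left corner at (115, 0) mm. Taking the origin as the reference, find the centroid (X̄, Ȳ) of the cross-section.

web: A = 10 × 200 = 2000.00, centroid at (120.00, 100.00).
flange: A = 240 × 16 = 3840.00, centroid at (120.00, 208.00).
ΣA = 5840.00 mm²
ΣAX̄ = (2000.00)(120.00) + (3840.00)(120.00) = 700800.00 mm³
ΣAȲ = (2000.00)(100.00) + (3840.00)(208.00) = 998720.00 mm³
X̄ = 700800.00 / 5840.00 = 120.00 mm
Ȳ = 998720.00 / 5840.00 = 171.01 mm

X̄ = 120.00 mm, Ȳ = 171.01 mm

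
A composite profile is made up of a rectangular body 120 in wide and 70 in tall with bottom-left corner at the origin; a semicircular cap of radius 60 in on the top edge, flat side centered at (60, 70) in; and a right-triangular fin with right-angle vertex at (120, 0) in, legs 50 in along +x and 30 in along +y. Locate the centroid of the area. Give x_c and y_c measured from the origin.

x_c = 63.88 in, y_c = 56.83 in

rectangular body: A = 120 × 70 = 8400.00, centroid at (60.00, 35.00).
semicircular top: A = ½π·60² = 5654.87, centroid at (60.00, 95.46).
triangular fin: A = ½·50·30 = 750.00, centroid at (136.67, 10.00).
ΣA = 14804.87 in², ΣAx_c = 945792.01 in³, ΣAy_c = 841340.67 in³.
x_c = 945792.01/14804.87 = 63.88 in; y_c = 841340.67/14804.87 = 56.83 in.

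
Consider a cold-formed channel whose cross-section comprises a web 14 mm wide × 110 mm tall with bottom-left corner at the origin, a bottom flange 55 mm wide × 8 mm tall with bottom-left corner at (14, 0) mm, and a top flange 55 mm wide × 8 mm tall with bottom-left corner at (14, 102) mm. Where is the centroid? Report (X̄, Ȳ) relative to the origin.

X̄ = 19.55 mm, Ȳ = 55.00 mm

Part | A | x̄ᵢ | ȳᵢ | A·x̄ᵢ | A·ȳᵢ
web | 1540.00 | 7.00 | 55.00 | 10780.00 | 84700.00
bottom flange | 440.00 | 41.50 | 4.00 | 18260.00 | 1760.00
top flange | 440.00 | 41.50 | 106.00 | 18260.00 | 46640.00
Σ | 2420.00 |  |  | 47300.00 | 133100.00
X̄ = 47300.00 / 2420.00 = 19.55 mm
Ȳ = 133100.00 / 2420.00 = 55.00 mm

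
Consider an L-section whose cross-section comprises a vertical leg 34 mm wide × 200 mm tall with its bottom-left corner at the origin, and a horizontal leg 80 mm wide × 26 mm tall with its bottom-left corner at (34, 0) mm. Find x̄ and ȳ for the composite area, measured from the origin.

x̄ = 30.35 mm, ȳ = 79.62 mm

vertical leg: A = 34 × 200 = 6800.00, centroid at (17.00, 100.00).
horizontal leg: A = 80 × 26 = 2080.00, centroid at (74.00, 13.00).
ΣA = 8880.00 mm², ΣAx̄ = 269520.00 mm³, ΣAȳ = 707040.00 mm³.
x̄ = 269520.00/8880.00 = 30.35 mm; ȳ = 707040.00/8880.00 = 79.62 mm.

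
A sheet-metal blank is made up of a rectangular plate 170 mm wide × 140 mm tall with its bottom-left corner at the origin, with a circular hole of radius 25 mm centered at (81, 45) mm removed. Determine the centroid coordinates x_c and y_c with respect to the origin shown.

plate: A = 170 × 140 = 23800.00, centroid at (85.00, 70.00).
hole: A = −π·25² = -1963.50, centroid at (81.00, 45.00).
ΣA = 21836.50 mm², ΣAx_c = 1863956.87 mm³, ΣAy_c = 1577642.71 mm³.
x_c = 1863956.87/21836.50 = 85.36 mm; y_c = 1577642.71/21836.50 = 72.25 mm.

x_c = 85.36 mm, y_c = 72.25 mm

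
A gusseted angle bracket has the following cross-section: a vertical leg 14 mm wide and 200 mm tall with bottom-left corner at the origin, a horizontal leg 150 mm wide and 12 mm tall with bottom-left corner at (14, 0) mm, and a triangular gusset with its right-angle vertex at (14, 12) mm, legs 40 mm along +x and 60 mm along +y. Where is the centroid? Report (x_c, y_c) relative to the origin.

vertical leg: A = 14 × 200 = 2800.00, centroid at (7.00, 100.00).
horizontal leg: A = 150 × 12 = 1800.00, centroid at (89.00, 6.00).
gusset: A = ½·40·60 = 1200.00, centroid at (27.33, 32.00).
ΣA = 5800.00 mm²
ΣAx_c = (2800.00)(7.00) + (1800.00)(89.00) + (1200.00)(27.33) = 212600.00 mm³
ΣAy_c = (2800.00)(100.00) + (1800.00)(6.00) + (1200.00)(32.00) = 329200.00 mm³
x_c = 212600.00 / 5800.00 = 36.66 mm
y_c = 329200.00 / 5800.00 = 56.76 mm

x_c = 36.66 mm, y_c = 56.76 mm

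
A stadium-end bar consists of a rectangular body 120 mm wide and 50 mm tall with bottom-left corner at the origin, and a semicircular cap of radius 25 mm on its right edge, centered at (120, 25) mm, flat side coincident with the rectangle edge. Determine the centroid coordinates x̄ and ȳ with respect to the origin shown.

rectangular body: A = 120 × 50 = 6000.00, centroid at (60.00, 25.00).
semicircular end: A = ½π·25² = 981.75, centroid at (130.61, 25.00).
ΣA = 6981.75 mm², ΣAx̄ = 488226.39 mm³, ΣAȳ = 174543.69 mm³.
x̄ = 488226.39/6981.75 = 69.93 mm; ȳ = 174543.69/6981.75 = 25.00 mm.

x̄ = 69.93 mm, ȳ = 25.00 mm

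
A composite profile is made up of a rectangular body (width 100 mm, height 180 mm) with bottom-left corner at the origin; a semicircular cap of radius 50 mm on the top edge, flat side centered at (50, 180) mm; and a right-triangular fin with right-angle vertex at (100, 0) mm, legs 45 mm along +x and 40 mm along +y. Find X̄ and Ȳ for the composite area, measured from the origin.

rectangular body: A = 100 × 180 = 18000.00, centroid at (50.00, 90.00).
semicircular top: A = ½π·50² = 3926.99, centroid at (50.00, 201.22).
triangular fin: A = ½·45·40 = 900.00, centroid at (115.00, 13.33).
ΣA = 22826.99 mm², ΣAX̄ = 1199849.54 mm³, ΣAȲ = 2422191.68 mm³.
X̄ = 1199849.54/22826.99 = 52.56 mm; Ȳ = 2422191.68/22826.99 = 106.11 mm.

X̄ = 52.56 mm, Ȳ = 106.11 mm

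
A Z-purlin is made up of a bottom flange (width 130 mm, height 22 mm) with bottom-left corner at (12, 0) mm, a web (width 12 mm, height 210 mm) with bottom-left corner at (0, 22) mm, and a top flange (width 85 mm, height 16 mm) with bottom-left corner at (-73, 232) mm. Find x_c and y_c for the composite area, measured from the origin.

Part | A | x̄ᵢ | ȳᵢ | A·x̄ᵢ | A·ȳᵢ
bottom flange | 2860.00 | 77.00 | 11.00 | 220220.00 | 31460.00
web | 2520.00 | 6.00 | 127.00 | 15120.00 | 320040.00
top flange | 1360.00 | -30.50 | 240.00 | -41480.00 | 326400.00
Σ | 6740.00 |  |  | 193860.00 | 677900.00
x_c = 193860.00 / 6740.00 = 28.76 mm
y_c = 677900.00 / 6740.00 = 100.58 mm

x_c = 28.76 mm, y_c = 100.58 mm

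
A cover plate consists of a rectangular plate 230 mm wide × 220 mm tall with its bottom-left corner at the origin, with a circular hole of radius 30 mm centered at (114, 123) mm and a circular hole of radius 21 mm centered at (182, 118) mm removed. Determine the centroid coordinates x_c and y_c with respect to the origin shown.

x_c = 113.06 mm, y_c = 108.97 mm

Part | A | x̄ᵢ | ȳᵢ | A·x̄ᵢ | A·ȳᵢ
plate | 50600.00 | 115.00 | 110.00 | 5819000.00 | 5566000.00
hole 1 | -2827.43 | 114.00 | 123.00 | -322327.41 | -347774.31
hole 2 | -1385.44 | 182.00 | 118.00 | -252150.51 | -163482.20
Σ | 46387.12 |  |  | 5244522.08 | 5054743.49
x_c = 5244522.08 / 46387.12 = 113.06 mm
y_c = 5054743.49 / 46387.12 = 108.97 mm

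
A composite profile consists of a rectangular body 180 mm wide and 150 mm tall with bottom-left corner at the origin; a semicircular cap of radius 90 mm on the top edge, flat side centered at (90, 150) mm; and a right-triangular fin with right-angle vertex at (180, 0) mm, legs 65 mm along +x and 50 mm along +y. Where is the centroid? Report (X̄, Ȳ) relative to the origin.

Part | A | x̄ᵢ | ȳᵢ | A·x̄ᵢ | A·ȳᵢ
rectangular body | 27000.00 | 90.00 | 75.00 | 2430000.00 | 2025000.00
semicircular top | 12723.45 | 90.00 | 188.20 | 1145110.52 | 2394517.54
triangular fin | 1625.00 | 201.67 | 16.67 | 327708.33 | 27083.33
Σ | 41348.45 |  |  | 3902818.86 | 4446600.87
X̄ = 3902818.86 / 41348.45 = 94.39 mm
Ȳ = 4446600.87 / 41348.45 = 107.54 mm

X̄ = 94.39 mm, Ȳ = 107.54 mm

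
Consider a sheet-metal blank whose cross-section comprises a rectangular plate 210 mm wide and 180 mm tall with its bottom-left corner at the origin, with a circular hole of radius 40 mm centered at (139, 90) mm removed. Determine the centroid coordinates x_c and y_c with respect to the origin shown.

x_c = 99.79 mm, y_c = 90.00 mm

plate: A = 210 × 180 = 37800.00, centroid at (105.00, 90.00).
hole: A = −π·40² = -5026.55, centroid at (139.00, 90.00).
ΣA = 32773.45 mm²
ΣAx_c = (37800.00)(105.00) + (-5026.55)(139.00) = 3270309.79 mm³
ΣAy_c = (37800.00)(90.00) + (-5026.55)(90.00) = 2949610.66 mm³
x_c = 3270309.79 / 32773.45 = 99.79 mm
y_c = 2949610.66 / 32773.45 = 90.00 mm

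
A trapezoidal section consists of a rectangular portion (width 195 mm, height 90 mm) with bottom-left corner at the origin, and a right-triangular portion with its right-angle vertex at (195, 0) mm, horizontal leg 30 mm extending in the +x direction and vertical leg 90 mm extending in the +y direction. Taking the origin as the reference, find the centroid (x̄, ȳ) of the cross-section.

x̄ = 105.18 mm, ȳ = 43.93 mm

Part | A | x̄ᵢ | ȳᵢ | A·x̄ᵢ | A·ȳᵢ
rectangular portion | 17550.00 | 97.50 | 45.00 | 1711125.00 | 789750.00
triangular portion | 1350.00 | 205.00 | 30.00 | 276750.00 | 40500.00
Σ | 18900.00 |  |  | 1987875.00 | 830250.00
x̄ = 1987875.00 / 18900.00 = 105.18 mm
ȳ = 830250.00 / 18900.00 = 43.93 mm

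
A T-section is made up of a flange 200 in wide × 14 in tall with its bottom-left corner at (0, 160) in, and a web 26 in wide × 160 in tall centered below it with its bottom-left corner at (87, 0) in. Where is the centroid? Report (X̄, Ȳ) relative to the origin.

X̄ = 100.00 in, Ȳ = 115.00 in

web: A = 26 × 160 = 4160.00, centroid at (100.00, 80.00).
flange: A = 200 × 14 = 2800.00, centroid at (100.00, 167.00).
ΣA = 6960.00 in²
ΣAX̄ = (4160.00)(100.00) + (2800.00)(100.00) = 696000.00 in³
ΣAȲ = (4160.00)(80.00) + (2800.00)(167.00) = 800400.00 in³
X̄ = 696000.00 / 6960.00 = 100.00 in
Ȳ = 800400.00 / 6960.00 = 115.00 in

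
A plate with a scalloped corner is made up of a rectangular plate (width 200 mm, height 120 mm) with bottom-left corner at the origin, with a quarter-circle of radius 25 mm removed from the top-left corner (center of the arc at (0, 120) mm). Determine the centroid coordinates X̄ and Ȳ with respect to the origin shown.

plate: A = 200 × 120 = 24000.00, centroid at (100.00, 60.00).
removed quarter-circle: A = −¼π·25² = -490.87, centroid at (10.61, 109.39).
ΣA = 23509.13 mm²
ΣAX̄ = (24000.00)(100.00) + (-490.87)(10.61) = 2394791.67 mm³
ΣAȲ = (24000.00)(60.00) + (-490.87)(109.39) = 1386303.47 mm³
X̄ = 2394791.67 / 23509.13 = 101.87 mm
Ȳ = 1386303.47 / 23509.13 = 58.97 mm

X̄ = 101.87 mm, Ȳ = 58.97 mm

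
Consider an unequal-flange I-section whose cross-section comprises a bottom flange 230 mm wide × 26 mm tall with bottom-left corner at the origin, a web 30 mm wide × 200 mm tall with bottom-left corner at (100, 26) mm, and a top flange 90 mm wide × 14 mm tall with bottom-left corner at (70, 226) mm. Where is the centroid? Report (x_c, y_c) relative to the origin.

bottom flange: A = 230 × 26 = 5980.00, centroid at (115.00, 13.00).
web: A = 30 × 200 = 6000.00, centroid at (115.00, 126.00).
top flange: A = 90 × 14 = 1260.00, centroid at (115.00, 233.00).
ΣA = 13240.00 mm²
ΣAx_c = (5980.00)(115.00) + (6000.00)(115.00) + (1260.00)(115.00) = 1522600.00 mm³
ΣAy_c = (5980.00)(13.00) + (6000.00)(126.00) + (1260.00)(233.00) = 1127320.00 mm³
x_c = 1522600.00 / 13240.00 = 115.00 mm
y_c = 1127320.00 / 13240.00 = 85.15 mm

x_c = 115.00 mm, y_c = 85.15 mm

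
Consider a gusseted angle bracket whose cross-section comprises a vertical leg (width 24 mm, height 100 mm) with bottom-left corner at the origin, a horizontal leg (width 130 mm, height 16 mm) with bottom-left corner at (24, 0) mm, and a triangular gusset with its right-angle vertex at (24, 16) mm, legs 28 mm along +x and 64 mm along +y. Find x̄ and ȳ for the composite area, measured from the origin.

x̄ = 45.35 mm, ȳ = 31.64 mm

vertical leg: A = 24 × 100 = 2400.00, centroid at (12.00, 50.00).
horizontal leg: A = 130 × 16 = 2080.00, centroid at (89.00, 8.00).
gusset: A = ½·28·64 = 896.00, centroid at (33.33, 37.33).
ΣA = 5376.00 mm², ΣAx̄ = 243786.67 mm³, ΣAȳ = 170090.67 mm³.
x̄ = 243786.67/5376.00 = 45.35 mm; ȳ = 170090.67/5376.00 = 31.64 mm.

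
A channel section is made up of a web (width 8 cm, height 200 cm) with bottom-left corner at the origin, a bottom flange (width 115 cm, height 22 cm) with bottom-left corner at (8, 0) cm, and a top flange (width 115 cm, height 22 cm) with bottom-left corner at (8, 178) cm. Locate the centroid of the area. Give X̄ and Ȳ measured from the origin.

web: A = 8 × 200 = 1600.00, centroid at (4.00, 100.00).
bottom flange: A = 115 × 22 = 2530.00, centroid at (65.50, 11.00).
top flange: A = 115 × 22 = 2530.00, centroid at (65.50, 189.00).
ΣA = 6660.00 cm²
ΣAX̄ = (1600.00)(4.00) + (2530.00)(65.50) + (2530.00)(65.50) = 337830.00 cm³
ΣAȲ = (1600.00)(100.00) + (2530.00)(11.00) + (2530.00)(189.00) = 666000.00 cm³
X̄ = 337830.00 / 6660.00 = 50.73 cm
Ȳ = 666000.00 / 6660.00 = 100.00 cm

X̄ = 50.73 cm, Ȳ = 100.00 cm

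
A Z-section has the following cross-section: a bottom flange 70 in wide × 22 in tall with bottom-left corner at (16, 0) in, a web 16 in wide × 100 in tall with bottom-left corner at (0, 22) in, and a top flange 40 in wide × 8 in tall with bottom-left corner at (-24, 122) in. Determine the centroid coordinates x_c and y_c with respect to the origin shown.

x_c = 26.03 in, y_c = 49.84 in

bottom flange: A = 70 × 22 = 1540.00, centroid at (51.00, 11.00).
web: A = 16 × 100 = 1600.00, centroid at (8.00, 72.00).
top flange: A = 40 × 8 = 320.00, centroid at (-4.00, 126.00).
ΣA = 3460.00 in², ΣAx_c = 90060.00 in³, ΣAy_c = 172460.00 in³.
x_c = 90060.00/3460.00 = 26.03 in; y_c = 172460.00/3460.00 = 49.84 in.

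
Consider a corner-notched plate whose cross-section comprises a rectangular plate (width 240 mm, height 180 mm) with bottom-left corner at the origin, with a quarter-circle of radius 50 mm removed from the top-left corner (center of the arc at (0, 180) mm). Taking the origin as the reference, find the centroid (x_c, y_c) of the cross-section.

x_c = 124.70 mm, y_c = 86.73 mm

plate: A = 240 × 180 = 43200.00, centroid at (120.00, 90.00).
removed quarter-circle: A = −¼π·50² = -1963.50, centroid at (21.22, 158.78).
ΣA = 41236.50 mm², ΣAx_c = 5142333.33 mm³, ΣAy_c = 3576237.49 mm³.
x_c = 5142333.33/41236.50 = 124.70 mm; y_c = 3576237.49/41236.50 = 86.73 mm.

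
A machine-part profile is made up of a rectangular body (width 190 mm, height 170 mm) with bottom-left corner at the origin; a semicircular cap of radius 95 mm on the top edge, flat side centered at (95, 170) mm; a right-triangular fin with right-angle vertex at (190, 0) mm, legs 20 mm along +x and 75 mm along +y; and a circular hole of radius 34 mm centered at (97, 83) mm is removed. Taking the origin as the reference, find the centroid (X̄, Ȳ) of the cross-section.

X̄ = 96.58 mm, Ȳ = 124.89 mm

rectangular body: A = 190 × 170 = 32300.00, centroid at (95.00, 85.00).
semicircular top: A = ½π·95² = 14176.44, centroid at (95.00, 210.32).
triangular fin: A = ½·20·75 = 750.00, centroid at (196.67, 25.00).
hole: A = −π·34² = -3631.68, centroid at (97.00, 83.00).
ΣA = 43594.76 mm², ΣAX̄ = 4210488.43 mm³, ΣAȲ = 5444398.07 mm³.
X̄ = 4210488.43/43594.76 = 96.58 mm; Ȳ = 5444398.07/43594.76 = 124.89 mm.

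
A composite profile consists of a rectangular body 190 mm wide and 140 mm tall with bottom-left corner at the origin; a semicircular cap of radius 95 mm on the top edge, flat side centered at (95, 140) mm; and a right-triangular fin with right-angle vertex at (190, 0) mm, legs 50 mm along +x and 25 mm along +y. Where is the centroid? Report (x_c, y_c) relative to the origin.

x_c = 96.69 mm, y_c = 106.84 mm

rectangular body: A = 190 × 140 = 26600.00, centroid at (95.00, 70.00).
semicircular top: A = ½π·95² = 14176.44, centroid at (95.00, 180.32).
triangular fin: A = ½·50·25 = 625.00, centroid at (206.67, 8.33).
ΣA = 41401.44 mm², ΣAx_c = 4002928.17 mm³, ΣAy_c = 4423492.83 mm³.
x_c = 4002928.17/41401.44 = 96.69 mm; y_c = 4423492.83/41401.44 = 106.84 mm.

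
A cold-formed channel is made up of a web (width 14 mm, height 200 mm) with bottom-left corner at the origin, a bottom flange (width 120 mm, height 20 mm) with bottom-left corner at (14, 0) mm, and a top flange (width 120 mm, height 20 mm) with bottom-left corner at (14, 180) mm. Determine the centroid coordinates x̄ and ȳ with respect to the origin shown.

x̄ = 49.32 mm, ȳ = 100.00 mm

web: A = 14 × 200 = 2800.00, centroid at (7.00, 100.00).
bottom flange: A = 120 × 20 = 2400.00, centroid at (74.00, 10.00).
top flange: A = 120 × 20 = 2400.00, centroid at (74.00, 190.00).
ΣA = 7600.00 mm²
ΣAx̄ = (2800.00)(7.00) + (2400.00)(74.00) + (2400.00)(74.00) = 374800.00 mm³
ΣAȳ = (2800.00)(100.00) + (2400.00)(10.00) + (2400.00)(190.00) = 760000.00 mm³
x̄ = 374800.00 / 7600.00 = 49.32 mm
ȳ = 760000.00 / 7600.00 = 100.00 mm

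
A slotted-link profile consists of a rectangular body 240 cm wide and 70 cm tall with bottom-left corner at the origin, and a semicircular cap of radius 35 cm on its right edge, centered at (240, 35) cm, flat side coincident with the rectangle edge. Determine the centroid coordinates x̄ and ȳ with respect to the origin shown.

x̄ = 133.86 cm, ȳ = 35.00 cm

rectangular body: A = 240 × 70 = 16800.00, centroid at (120.00, 35.00).
semicircular end: A = ½π·35² = 1924.23, centroid at (254.85, 35.00).
ΣA = 18724.23 cm², ΣAx̄ = 2506397.45 cm³, ΣAȳ = 655347.89 cm³.
x̄ = 2506397.45/18724.23 = 133.86 cm; ȳ = 655347.89/18724.23 = 35.00 cm.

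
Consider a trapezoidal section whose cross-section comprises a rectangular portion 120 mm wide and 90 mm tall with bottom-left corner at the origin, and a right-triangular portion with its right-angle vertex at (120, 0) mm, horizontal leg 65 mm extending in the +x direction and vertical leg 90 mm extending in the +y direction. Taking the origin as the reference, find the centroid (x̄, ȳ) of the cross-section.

rectangular portion: A = 120 × 90 = 10800.00, centroid at (60.00, 45.00).
triangular portion: A = ½·65·90 = 2925.00, centroid at (141.67, 30.00).
ΣA = 13725.00 mm²
ΣAx̄ = (10800.00)(60.00) + (2925.00)(141.67) = 1062375.00 mm³
ΣAȳ = (10800.00)(45.00) + (2925.00)(30.00) = 573750.00 mm³
x̄ = 1062375.00 / 13725.00 = 77.40 mm
ȳ = 573750.00 / 13725.00 = 41.80 mm

x̄ = 77.40 mm, ȳ = 41.80 mm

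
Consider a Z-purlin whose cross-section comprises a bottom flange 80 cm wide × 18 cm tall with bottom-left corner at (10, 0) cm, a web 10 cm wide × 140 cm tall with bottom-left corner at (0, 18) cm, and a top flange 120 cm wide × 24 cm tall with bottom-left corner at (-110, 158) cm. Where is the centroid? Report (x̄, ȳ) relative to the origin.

Part | A | x̄ᵢ | ȳᵢ | A·x̄ᵢ | A·ȳᵢ
bottom flange | 1440.00 | 50.00 | 9.00 | 72000.00 | 12960.00
web | 1400.00 | 5.00 | 88.00 | 7000.00 | 123200.00
top flange | 2880.00 | -50.00 | 170.00 | -144000.00 | 489600.00
Σ | 5720.00 |  |  | -65000.00 | 625760.00
x̄ = -65000.00 / 5720.00 = -11.36 cm
ȳ = 625760.00 / 5720.00 = 109.40 cm

x̄ = -11.36 cm, ȳ = 109.40 cm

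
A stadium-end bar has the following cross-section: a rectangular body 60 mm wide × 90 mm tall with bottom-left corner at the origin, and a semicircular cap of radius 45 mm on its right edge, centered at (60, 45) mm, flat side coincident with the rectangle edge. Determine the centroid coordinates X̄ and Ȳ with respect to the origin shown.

X̄ = 48.20 mm, Ȳ = 45.00 mm

Part | A | x̄ᵢ | ȳᵢ | A·x̄ᵢ | A·ȳᵢ
rectangular body | 5400.00 | 30.00 | 45.00 | 162000.00 | 243000.00
semicircular end | 3180.86 | 79.10 | 45.00 | 251601.75 | 143138.82
Σ | 8580.86 |  |  | 413601.75 | 386138.82
X̄ = 413601.75 / 8580.86 = 48.20 mm
Ȳ = 386138.82 / 8580.86 = 45.00 mm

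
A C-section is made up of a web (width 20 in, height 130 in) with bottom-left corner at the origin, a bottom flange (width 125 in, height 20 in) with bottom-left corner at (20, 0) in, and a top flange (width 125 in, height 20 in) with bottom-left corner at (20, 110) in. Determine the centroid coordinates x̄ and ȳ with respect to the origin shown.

x̄ = 57.70 in, ȳ = 65.00 in

Part | A | x̄ᵢ | ȳᵢ | A·x̄ᵢ | A·ȳᵢ
web | 2600.00 | 10.00 | 65.00 | 26000.00 | 169000.00
bottom flange | 2500.00 | 82.50 | 10.00 | 206250.00 | 25000.00
top flange | 2500.00 | 82.50 | 120.00 | 206250.00 | 300000.00
Σ | 7600.00 |  |  | 438500.00 | 494000.00
x̄ = 438500.00 / 7600.00 = 57.70 in
ȳ = 494000.00 / 7600.00 = 65.00 in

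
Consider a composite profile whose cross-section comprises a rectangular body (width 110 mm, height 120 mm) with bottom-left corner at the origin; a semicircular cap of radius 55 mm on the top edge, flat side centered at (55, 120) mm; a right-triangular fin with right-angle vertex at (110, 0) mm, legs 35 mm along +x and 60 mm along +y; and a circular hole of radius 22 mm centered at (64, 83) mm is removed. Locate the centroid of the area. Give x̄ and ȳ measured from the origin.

rectangular body: A = 110 × 120 = 13200.00, centroid at (55.00, 60.00).
semicircular top: A = ½π·55² = 4751.66, centroid at (55.00, 143.34).
triangular fin: A = ½·35·60 = 1050.00, centroid at (121.67, 20.00).
hole: A = −π·22² = -1520.53, centroid at (64.00, 83.00).
ΣA = 17481.13 mm²
ΣAx̄ = (13200.00)(55.00) + (4751.66)(55.00) + (1050.00)(121.67) + (-1520.53)(64.00) = 1017777.26 mm³
ΣAȳ = (13200.00)(60.00) + (4751.66)(143.34) + (1050.00)(20.00) + (-1520.53)(83.00) = 1367911.67 mm³
x̄ = 1017777.26 / 17481.13 = 58.22 mm
ȳ = 1367911.67 / 17481.13 = 78.25 mm

x̄ = 58.22 mm, ȳ = 78.25 mm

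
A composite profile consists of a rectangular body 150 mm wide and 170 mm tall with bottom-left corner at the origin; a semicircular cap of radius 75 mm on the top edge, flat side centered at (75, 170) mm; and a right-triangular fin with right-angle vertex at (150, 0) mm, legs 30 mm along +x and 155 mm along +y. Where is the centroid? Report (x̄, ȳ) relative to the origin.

x̄ = 80.39 mm, ȳ = 111.04 mm

rectangular body: A = 150 × 170 = 25500.00, centroid at (75.00, 85.00).
semicircular top: A = ½π·75² = 8835.73, centroid at (75.00, 201.83).
triangular fin: A = ½·30·155 = 2325.00, centroid at (160.00, 51.67).
ΣA = 36660.73 mm², ΣAx̄ = 2947179.70 mm³, ΣAȳ = 4070948.99 mm³.
x̄ = 2947179.70/36660.73 = 80.39 mm; ȳ = 4070948.99/36660.73 = 111.04 mm.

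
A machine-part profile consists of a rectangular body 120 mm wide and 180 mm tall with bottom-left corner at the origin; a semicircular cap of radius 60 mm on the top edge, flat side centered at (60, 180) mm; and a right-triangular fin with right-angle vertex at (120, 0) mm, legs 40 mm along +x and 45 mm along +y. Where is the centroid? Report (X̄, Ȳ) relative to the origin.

rectangular body: A = 120 × 180 = 21600.00, centroid at (60.00, 90.00).
semicircular top: A = ½π·60² = 5654.87, centroid at (60.00, 205.46).
triangular fin: A = ½·40·45 = 900.00, centroid at (133.33, 15.00).
ΣA = 28154.87 mm²
ΣAX̄ = (21600.00)(60.00) + (5654.87)(60.00) + (900.00)(133.33) = 1755292.01 mm³
ΣAȲ = (21600.00)(90.00) + (5654.87)(205.46) + (900.00)(15.00) = 3119376.02 mm³
X̄ = 1755292.01 / 28154.87 = 62.34 mm
Ȳ = 3119376.02 / 28154.87 = 110.79 mm

X̄ = 62.34 mm, Ȳ = 110.79 mm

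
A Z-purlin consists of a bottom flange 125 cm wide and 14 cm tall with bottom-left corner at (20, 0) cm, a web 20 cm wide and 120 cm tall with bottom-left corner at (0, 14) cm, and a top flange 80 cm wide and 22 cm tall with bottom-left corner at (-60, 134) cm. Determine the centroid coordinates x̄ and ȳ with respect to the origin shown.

Part | A | x̄ᵢ | ȳᵢ | A·x̄ᵢ | A·ȳᵢ
bottom flange | 1750.00 | 82.50 | 7.00 | 144375.00 | 12250.00
web | 2400.00 | 10.00 | 74.00 | 24000.00 | 177600.00
top flange | 1760.00 | -20.00 | 145.00 | -35200.00 | 255200.00
Σ | 5910.00 |  |  | 133175.00 | 445050.00
x̄ = 133175.00 / 5910.00 = 22.53 cm
ȳ = 445050.00 / 5910.00 = 75.30 cm

x̄ = 22.53 cm, ȳ = 75.30 cm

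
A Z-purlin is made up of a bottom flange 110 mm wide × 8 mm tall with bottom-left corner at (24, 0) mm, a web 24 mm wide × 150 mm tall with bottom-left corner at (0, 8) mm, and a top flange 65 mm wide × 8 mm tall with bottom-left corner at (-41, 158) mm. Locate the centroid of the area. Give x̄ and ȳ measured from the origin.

x̄ = 21.66 mm, ȳ = 77.31 mm

bottom flange: A = 110 × 8 = 880.00, centroid at (79.00, 4.00).
web: A = 24 × 150 = 3600.00, centroid at (12.00, 83.00).
top flange: A = 65 × 8 = 520.00, centroid at (-8.50, 162.00).
ΣA = 5000.00 mm²
ΣAx̄ = (880.00)(79.00) + (3600.00)(12.00) + (520.00)(-8.50) = 108300.00 mm³
ΣAȳ = (880.00)(4.00) + (3600.00)(83.00) + (520.00)(162.00) = 386560.00 mm³
x̄ = 108300.00 / 5000.00 = 21.66 mm
ȳ = 386560.00 / 5000.00 = 77.31 mm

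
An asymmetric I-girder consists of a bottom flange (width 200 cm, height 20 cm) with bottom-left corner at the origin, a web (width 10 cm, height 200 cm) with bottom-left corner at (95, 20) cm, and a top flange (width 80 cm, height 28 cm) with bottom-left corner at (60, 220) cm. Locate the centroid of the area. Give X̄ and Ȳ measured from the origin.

bottom flange: A = 200 × 20 = 4000.00, centroid at (100.00, 10.00).
web: A = 10 × 200 = 2000.00, centroid at (100.00, 120.00).
top flange: A = 80 × 28 = 2240.00, centroid at (100.00, 234.00).
ΣA = 8240.00 cm², ΣAX̄ = 824000.00 cm³, ΣAȲ = 804160.00 cm³.
X̄ = 824000.00/8240.00 = 100.00 cm; Ȳ = 804160.00/8240.00 = 97.59 cm.

X̄ = 100.00 cm, Ȳ = 97.59 cm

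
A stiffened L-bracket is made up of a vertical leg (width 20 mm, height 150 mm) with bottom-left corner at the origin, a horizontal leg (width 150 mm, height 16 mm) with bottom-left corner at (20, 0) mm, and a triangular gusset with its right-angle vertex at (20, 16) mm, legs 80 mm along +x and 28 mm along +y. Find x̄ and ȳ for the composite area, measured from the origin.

x̄ = 47.59 mm, ȳ = 41.81 mm

vertical leg: A = 20 × 150 = 3000.00, centroid at (10.00, 75.00).
horizontal leg: A = 150 × 16 = 2400.00, centroid at (95.00, 8.00).
gusset: A = ½·80·28 = 1120.00, centroid at (46.67, 25.33).
ΣA = 6520.00 mm²
ΣAx̄ = (3000.00)(10.00) + (2400.00)(95.00) + (1120.00)(46.67) = 310266.67 mm³
ΣAȳ = (3000.00)(75.00) + (2400.00)(8.00) + (1120.00)(25.33) = 272573.33 mm³
x̄ = 310266.67 / 6520.00 = 47.59 mm
ȳ = 272573.33 / 6520.00 = 41.81 mm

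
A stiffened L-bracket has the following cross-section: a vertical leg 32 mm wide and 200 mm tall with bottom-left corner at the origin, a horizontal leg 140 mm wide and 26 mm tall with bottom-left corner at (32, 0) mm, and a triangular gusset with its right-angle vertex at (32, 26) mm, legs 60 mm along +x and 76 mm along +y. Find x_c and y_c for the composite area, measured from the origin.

Part | A | x̄ᵢ | ȳᵢ | A·x̄ᵢ | A·ȳᵢ
vertical leg | 6400.00 | 16.00 | 100.00 | 102400.00 | 640000.00
horizontal leg | 3640.00 | 102.00 | 13.00 | 371280.00 | 47320.00
gusset | 2280.00 | 52.00 | 51.33 | 118560.00 | 117040.00
Σ | 12320.00 |  |  | 592240.00 | 804360.00
x_c = 592240.00 / 12320.00 = 48.07 mm
y_c = 804360.00 / 12320.00 = 65.29 mm

x_c = 48.07 mm, y_c = 65.29 mm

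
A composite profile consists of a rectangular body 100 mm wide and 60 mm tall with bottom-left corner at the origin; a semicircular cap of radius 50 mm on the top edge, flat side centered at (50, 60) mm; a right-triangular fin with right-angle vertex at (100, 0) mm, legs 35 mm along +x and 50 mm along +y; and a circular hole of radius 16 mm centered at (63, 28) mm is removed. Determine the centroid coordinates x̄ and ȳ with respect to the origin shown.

x̄ = 54.35 mm, ȳ = 49.11 mm

Part | A | x̄ᵢ | ȳᵢ | A·x̄ᵢ | A·ȳᵢ
rectangular body | 6000.00 | 50.00 | 30.00 | 300000.00 | 180000.00
semicircular top | 3926.99 | 50.00 | 81.22 | 196349.54 | 318952.78
triangular fin | 875.00 | 111.67 | 16.67 | 97708.33 | 14583.33
hole | -804.25 | 63.00 | 28.00 | -50667.61 | -22518.94
Σ | 9997.74 |  |  | 543390.27 | 491017.18
x̄ = 543390.27 / 9997.74 = 54.35 mm
ȳ = 491017.18 / 9997.74 = 49.11 mm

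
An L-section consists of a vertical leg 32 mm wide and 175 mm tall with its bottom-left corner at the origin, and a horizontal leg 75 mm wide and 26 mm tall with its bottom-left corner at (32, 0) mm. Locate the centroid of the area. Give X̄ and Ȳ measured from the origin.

X̄ = 29.82 mm, Ȳ = 68.26 mm

vertical leg: A = 32 × 175 = 5600.00, centroid at (16.00, 87.50).
horizontal leg: A = 75 × 26 = 1950.00, centroid at (69.50, 13.00).
ΣA = 7550.00 mm²
ΣAX̄ = (5600.00)(16.00) + (1950.00)(69.50) = 225125.00 mm³
ΣAȲ = (5600.00)(87.50) + (1950.00)(13.00) = 515350.00 mm³
X̄ = 225125.00 / 7550.00 = 29.82 mm
Ȳ = 515350.00 / 7550.00 = 68.26 mm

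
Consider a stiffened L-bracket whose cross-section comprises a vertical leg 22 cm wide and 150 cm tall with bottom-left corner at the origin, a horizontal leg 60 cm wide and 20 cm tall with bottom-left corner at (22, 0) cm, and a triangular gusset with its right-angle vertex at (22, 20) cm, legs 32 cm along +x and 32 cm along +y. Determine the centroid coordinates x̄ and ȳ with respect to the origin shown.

vertical leg: A = 22 × 150 = 3300.00, centroid at (11.00, 75.00).
horizontal leg: A = 60 × 20 = 1200.00, centroid at (52.00, 10.00).
gusset: A = ½·32·32 = 512.00, centroid at (32.67, 30.67).
ΣA = 5012.00 cm²
ΣAx̄ = (3300.00)(11.00) + (1200.00)(52.00) + (512.00)(32.67) = 115425.33 cm³
ΣAȳ = (3300.00)(75.00) + (1200.00)(10.00) + (512.00)(30.67) = 275201.33 cm³
x̄ = 115425.33 / 5012.00 = 23.03 cm
ȳ = 275201.33 / 5012.00 = 54.91 cm

x̄ = 23.03 cm, ȳ = 54.91 cm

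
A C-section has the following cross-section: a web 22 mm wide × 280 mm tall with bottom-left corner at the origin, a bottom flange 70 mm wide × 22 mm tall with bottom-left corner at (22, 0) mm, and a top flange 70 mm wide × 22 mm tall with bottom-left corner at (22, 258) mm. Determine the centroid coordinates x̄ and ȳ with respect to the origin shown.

x̄ = 26.33 mm, ȳ = 140.00 mm

web: A = 22 × 280 = 6160.00, centroid at (11.00, 140.00).
bottom flange: A = 70 × 22 = 1540.00, centroid at (57.00, 11.00).
top flange: A = 70 × 22 = 1540.00, centroid at (57.00, 269.00).
ΣA = 9240.00 mm²
ΣAx̄ = (6160.00)(11.00) + (1540.00)(57.00) + (1540.00)(57.00) = 243320.00 mm³
ΣAȳ = (6160.00)(140.00) + (1540.00)(11.00) + (1540.00)(269.00) = 1293600.00 mm³
x̄ = 243320.00 / 9240.00 = 26.33 mm
ȳ = 1293600.00 / 9240.00 = 140.00 mm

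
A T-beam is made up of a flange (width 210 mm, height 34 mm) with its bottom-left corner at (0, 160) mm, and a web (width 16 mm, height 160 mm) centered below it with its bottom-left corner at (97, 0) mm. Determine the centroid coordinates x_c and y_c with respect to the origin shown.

web: A = 16 × 160 = 2560.00, centroid at (105.00, 80.00).
flange: A = 210 × 34 = 7140.00, centroid at (105.00, 177.00).
ΣA = 9700.00 mm², ΣAx_c = 1018500.00 mm³, ΣAy_c = 1468580.00 mm³.
x_c = 1018500.00/9700.00 = 105.00 mm; y_c = 1468580.00/9700.00 = 151.40 mm.

x_c = 105.00 mm, y_c = 151.40 mm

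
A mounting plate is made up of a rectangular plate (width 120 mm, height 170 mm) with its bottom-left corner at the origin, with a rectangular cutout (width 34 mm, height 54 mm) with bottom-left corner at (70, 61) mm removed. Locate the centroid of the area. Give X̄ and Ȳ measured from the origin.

X̄ = 57.33 mm, Ȳ = 84.70 mm

Part | A | x̄ᵢ | ȳᵢ | A·x̄ᵢ | A·ȳᵢ
plate | 20400.00 | 60.00 | 85.00 | 1224000.00 | 1734000.00
hole | -1836.00 | 87.00 | 88.00 | -159732.00 | -161568.00
Σ | 18564.00 |  |  | 1064268.00 | 1572432.00
X̄ = 1064268.00 / 18564.00 = 57.33 mm
Ȳ = 1572432.00 / 18564.00 = 84.70 mm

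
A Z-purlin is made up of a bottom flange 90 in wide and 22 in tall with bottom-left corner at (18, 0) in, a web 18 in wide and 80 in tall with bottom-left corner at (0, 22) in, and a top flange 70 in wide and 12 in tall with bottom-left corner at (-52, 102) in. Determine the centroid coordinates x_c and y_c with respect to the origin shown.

x_c = 28.97 in, y_c = 47.37 in

bottom flange: A = 90 × 22 = 1980.00, centroid at (63.00, 11.00).
web: A = 18 × 80 = 1440.00, centroid at (9.00, 62.00).
top flange: A = 70 × 12 = 840.00, centroid at (-17.00, 108.00).
ΣA = 4260.00 in²
ΣAx_c = (1980.00)(63.00) + (1440.00)(9.00) + (840.00)(-17.00) = 123420.00 in³
ΣAy_c = (1980.00)(11.00) + (1440.00)(62.00) + (840.00)(108.00) = 201780.00 in³
x_c = 123420.00 / 4260.00 = 28.97 in
y_c = 201780.00 / 4260.00 = 47.37 in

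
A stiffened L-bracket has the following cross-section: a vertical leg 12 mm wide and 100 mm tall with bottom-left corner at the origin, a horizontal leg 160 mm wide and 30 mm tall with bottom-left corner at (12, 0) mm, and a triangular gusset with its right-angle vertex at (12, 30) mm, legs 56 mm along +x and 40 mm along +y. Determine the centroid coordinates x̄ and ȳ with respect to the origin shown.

x̄ = 67.86 mm, ȳ = 25.36 mm

vertical leg: A = 12 × 100 = 1200.00, centroid at (6.00, 50.00).
horizontal leg: A = 160 × 30 = 4800.00, centroid at (92.00, 15.00).
gusset: A = ½·56·40 = 1120.00, centroid at (30.67, 43.33).
ΣA = 7120.00 mm², ΣAx̄ = 483146.67 mm³, ΣAȳ = 180533.33 mm³.
x̄ = 483146.67/7120.00 = 67.86 mm; ȳ = 180533.33/7120.00 = 25.36 mm.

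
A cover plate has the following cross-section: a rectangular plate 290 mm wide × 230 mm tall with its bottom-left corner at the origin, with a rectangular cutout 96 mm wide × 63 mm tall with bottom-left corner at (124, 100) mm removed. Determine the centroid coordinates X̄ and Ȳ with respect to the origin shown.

X̄ = 142.31 mm, Ȳ = 113.35 mm

plate: A = 290 × 230 = 66700.00, centroid at (145.00, 115.00).
hole: A = −(96 × 63) = -6048.00, centroid at (172.00, 131.50).
ΣA = 60652.00 mm², ΣAX̄ = 8631244.00 mm³, ΣAȲ = 6875188.00 mm³.
X̄ = 8631244.00/60652.00 = 142.31 mm; Ȳ = 6875188.00/60652.00 = 113.35 mm.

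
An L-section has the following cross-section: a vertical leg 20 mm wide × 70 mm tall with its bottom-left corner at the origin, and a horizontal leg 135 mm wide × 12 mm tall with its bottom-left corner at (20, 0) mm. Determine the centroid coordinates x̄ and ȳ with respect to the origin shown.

x̄ = 51.57 mm, ȳ = 19.44 mm

vertical leg: A = 20 × 70 = 1400.00, centroid at (10.00, 35.00).
horizontal leg: A = 135 × 12 = 1620.00, centroid at (87.50, 6.00).
ΣA = 3020.00 mm², ΣAx̄ = 155750.00 mm³, ΣAȳ = 58720.00 mm³.
x̄ = 155750.00/3020.00 = 51.57 mm; ȳ = 58720.00/3020.00 = 19.44 mm.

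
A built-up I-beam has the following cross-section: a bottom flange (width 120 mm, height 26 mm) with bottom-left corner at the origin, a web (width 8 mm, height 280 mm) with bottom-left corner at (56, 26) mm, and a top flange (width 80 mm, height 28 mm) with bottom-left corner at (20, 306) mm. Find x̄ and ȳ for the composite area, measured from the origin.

x̄ = 60.00 mm, ȳ = 148.58 mm

bottom flange: A = 120 × 26 = 3120.00, centroid at (60.00, 13.00).
web: A = 8 × 280 = 2240.00, centroid at (60.00, 166.00).
top flange: A = 80 × 28 = 2240.00, centroid at (60.00, 320.00).
ΣA = 7600.00 mm²
ΣAx̄ = (3120.00)(60.00) + (2240.00)(60.00) + (2240.00)(60.00) = 456000.00 mm³
ΣAȳ = (3120.00)(13.00) + (2240.00)(166.00) + (2240.00)(320.00) = 1129200.00 mm³
x̄ = 456000.00 / 7600.00 = 60.00 mm
ȳ = 1129200.00 / 7600.00 = 148.58 mm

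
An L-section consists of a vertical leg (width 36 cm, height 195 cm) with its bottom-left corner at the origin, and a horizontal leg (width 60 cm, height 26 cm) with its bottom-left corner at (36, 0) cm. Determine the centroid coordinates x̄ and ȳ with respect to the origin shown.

vertical leg: A = 36 × 195 = 7020.00, centroid at (18.00, 97.50).
horizontal leg: A = 60 × 26 = 1560.00, centroid at (66.00, 13.00).
ΣA = 8580.00 cm²
ΣAx̄ = (7020.00)(18.00) + (1560.00)(66.00) = 229320.00 cm³
ΣAȳ = (7020.00)(97.50) + (1560.00)(13.00) = 704730.00 cm³
x̄ = 229320.00 / 8580.00 = 26.73 cm
ȳ = 704730.00 / 8580.00 = 82.14 cm

x̄ = 26.73 cm, ȳ = 82.14 cm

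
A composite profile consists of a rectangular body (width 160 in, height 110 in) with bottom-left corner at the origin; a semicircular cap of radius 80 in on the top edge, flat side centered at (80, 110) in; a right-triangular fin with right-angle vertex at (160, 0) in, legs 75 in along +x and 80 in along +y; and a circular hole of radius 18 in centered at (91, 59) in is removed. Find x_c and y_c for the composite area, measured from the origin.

rectangular body: A = 160 × 110 = 17600.00, centroid at (80.00, 55.00).
semicircular top: A = ½π·80² = 10053.10, centroid at (80.00, 143.95).
triangular fin: A = ½·75·80 = 3000.00, centroid at (185.00, 26.67).
hole: A = −π·18² = -1017.88, centroid at (91.00, 59.00).
ΣA = 29635.22 in², ΣAx_c = 2674621.00 in³, ΣAy_c = 2435119.26 in³.
x_c = 2674621.00/29635.22 = 90.25 in; y_c = 2435119.26/29635.22 = 82.17 in.

x_c = 90.25 in, y_c = 82.17 in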